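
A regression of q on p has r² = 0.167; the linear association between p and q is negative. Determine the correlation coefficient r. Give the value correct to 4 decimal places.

|r| = √0.167 = 0.4087
The association is negative, so r = −0.4087.

-0.4087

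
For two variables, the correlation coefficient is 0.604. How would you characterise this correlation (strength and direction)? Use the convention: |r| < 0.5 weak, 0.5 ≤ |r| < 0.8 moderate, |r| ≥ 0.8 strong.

moderate positive

r = 0.604 > 0 so the relationship is positive.
|r| = 0.604, which falls in the moderate range.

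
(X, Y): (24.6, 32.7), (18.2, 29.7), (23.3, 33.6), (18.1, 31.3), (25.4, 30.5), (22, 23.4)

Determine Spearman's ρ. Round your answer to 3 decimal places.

Rank X: 5, 2, 4, 1, 6, 3
Rank Y: 5, 2, 6, 4, 3, 1
d = rank(X) − rank(Y): 0, 0, -2, -3, 3, 2; Σd² = 26
ρ = 1 − 6Σd² / [n(n²−1)] = 1 − 6×26 / (6×35) = 1 − 156/210 ≈ 0.257

0.257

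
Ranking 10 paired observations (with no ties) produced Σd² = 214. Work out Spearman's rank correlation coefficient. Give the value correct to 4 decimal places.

-0.2970

ρ = 1 − 6Σd² / [n(n²−1)] = 1 − 6×214 / (10×99)
  = 1 − 1284/990 = 1 − 1.29697 ≈ -0.2970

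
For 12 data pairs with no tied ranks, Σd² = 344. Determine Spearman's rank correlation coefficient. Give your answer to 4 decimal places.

ρ = 1 − 6Σd² / [n(n²−1)] = 1 − 6×344 / (12×143)
  = 1 − 2064/1716 = 1 − 1.20280 ≈ -0.2028

-0.2028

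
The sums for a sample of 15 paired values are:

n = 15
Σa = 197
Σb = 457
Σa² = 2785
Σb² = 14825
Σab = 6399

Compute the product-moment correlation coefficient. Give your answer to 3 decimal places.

0.940

r = (nΣab − ΣaΣb) / √[(nΣa² − (Σa)²)(nΣb² − (Σb)²)]
Numerator: 15×6399 − 197×457 = 5956
Denominator: √[(41775 − 38809)(222375 − 208849)] = √[2966 × 13526] = 6333.8863
r = 5956 / 6333.8863 ≈ 0.940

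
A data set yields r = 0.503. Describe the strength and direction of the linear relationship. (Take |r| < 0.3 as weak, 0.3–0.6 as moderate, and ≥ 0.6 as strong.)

r = 0.503 > 0 so the relationship is positive.
|r| = 0.503, which falls in the moderate range.

moderate positive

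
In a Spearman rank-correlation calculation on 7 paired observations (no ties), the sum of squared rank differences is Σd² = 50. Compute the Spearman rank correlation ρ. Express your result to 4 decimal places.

0.1071

ρ = 1 − 6Σd² / [n(n²−1)] = 1 − 6×50 / (7×48)
  = 1 − 300/336 = 1 − 0.89286 ≈ 0.1071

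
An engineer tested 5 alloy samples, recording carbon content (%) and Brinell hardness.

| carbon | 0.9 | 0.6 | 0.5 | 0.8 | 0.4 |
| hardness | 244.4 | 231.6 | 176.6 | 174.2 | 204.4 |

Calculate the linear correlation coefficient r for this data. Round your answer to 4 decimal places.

0.3189

n = 5, Σx = 3.2, Σy = 1031.2, Σx² = 2.22, Σy² = 216682.48, Σxy = 668.34
nΣxy − ΣxΣy = 3341.7 − 3299.84 = 41.86
nΣx² − (Σx)² = 11.1 − 10.24 = 0.86; nΣy² − (Σy)² = 1083412.4 − 1063373.44 = 20038.96
r = 41.86 / √(0.86 × 20038.96) = 41.86 / 131.2764 ≈ 0.3189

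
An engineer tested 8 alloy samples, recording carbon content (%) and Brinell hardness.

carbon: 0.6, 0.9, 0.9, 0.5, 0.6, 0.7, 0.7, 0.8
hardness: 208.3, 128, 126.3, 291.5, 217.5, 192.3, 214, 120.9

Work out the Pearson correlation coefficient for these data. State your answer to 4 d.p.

-0.9368

n = 8, Σx = 5.7, Σy = 1498.8, Σx² = 4.21, Σy² = 305395.18, Σxy = 1011.23
nΣxy − ΣxΣy = 8089.84 − 8543.16 = -453.32
nΣx² − (Σx)² = 33.68 − 32.49 = 1.19; nΣy² − (Σy)² = 2443161.44 − 2246401.44 = 196760
r = -453.32 / √(1.19 × 196760) = -453.32 / 483.8847 ≈ -0.9368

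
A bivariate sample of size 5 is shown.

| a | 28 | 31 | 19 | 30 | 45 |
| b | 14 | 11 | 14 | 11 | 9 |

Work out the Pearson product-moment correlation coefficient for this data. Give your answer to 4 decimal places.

n = 5, Σa = 153, Σb = 59, Σa² = 5031, Σb² = 715, Σab = 1734
nΣab − ΣaΣb = 8670 − 9027 = -357
nΣa² − (Σa)² = 25155 − 23409 = 1746; nΣb² − (Σb)² = 3575 − 3481 = 94
r = -357 / √(1746 × 94) = -357 / 405.1222 ≈ -0.8812

-0.8812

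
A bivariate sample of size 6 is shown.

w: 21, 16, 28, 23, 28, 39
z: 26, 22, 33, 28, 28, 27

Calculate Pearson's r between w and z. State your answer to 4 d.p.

n = 6, Σw = 155, Σz = 164, Σw² = 4315, Σz² = 4546, Σwz = 4303
nΣwz − ΣwΣz = 25818 − 25420 = 398
nΣw² − (Σw)² = 25890 − 24025 = 1865; nΣz² − (Σz)² = 27276 − 26896 = 380
r = 398 / √(1865 × 380) = 398 / 841.8432 ≈ 0.4728

0.4728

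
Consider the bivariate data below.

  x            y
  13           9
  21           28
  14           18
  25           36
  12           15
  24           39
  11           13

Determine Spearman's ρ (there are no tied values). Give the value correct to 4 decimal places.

0.8571

Rank x: 3, 5, 4, 7, 2, 6, 1
Rank y: 1, 5, 4, 6, 3, 7, 2
d = rank(x) − rank(y): 2, 0, 0, 1, -1, -1, -1; Σd² = 8
ρ = 1 − 6Σd² / [n(n²−1)] = 1 − 6×8 / (7×48) = 1 − 48/336 ≈ 0.8571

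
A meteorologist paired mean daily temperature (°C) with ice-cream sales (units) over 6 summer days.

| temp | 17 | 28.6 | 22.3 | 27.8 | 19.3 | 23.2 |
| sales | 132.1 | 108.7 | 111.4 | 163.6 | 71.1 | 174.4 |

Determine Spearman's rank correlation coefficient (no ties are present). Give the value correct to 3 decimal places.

0.143

Rank temp: 1, 6, 3, 5, 2, 4
Rank sales: 4, 2, 3, 5, 1, 6
d = rank(temp) − rank(sales): -3, 4, 0, 0, 1, -2; Σd² = 30
ρ = 1 − 6Σd² / [n(n²−1)] = 1 − 6×30 / (6×35) = 1 − 180/210 ≈ 0.143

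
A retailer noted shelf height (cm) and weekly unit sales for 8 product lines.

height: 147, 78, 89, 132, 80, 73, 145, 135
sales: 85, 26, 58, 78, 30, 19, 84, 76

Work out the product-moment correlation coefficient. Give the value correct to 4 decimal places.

n = 8, Σx = 879, Σy = 456, Σx² = 104017, Σy² = 31442, Σxy = 56208
nΣxy − ΣxΣy = 449664 − 400824 = 48840
nΣx² − (Σx)² = 832136 − 772641 = 59495; nΣy² − (Σy)² = 251536 − 207936 = 43600
r = 48840 / √(59495 × 43600) = 48840 / 50931.1496 ≈ 0.9589

0.9589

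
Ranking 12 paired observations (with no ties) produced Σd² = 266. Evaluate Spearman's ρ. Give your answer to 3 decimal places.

0.070

ρ = 1 − 6Σd² / [n(n²−1)] = 1 − 6×266 / (12×143)
  = 1 − 1596/1716 = 1 − 0.9301 ≈ 0.070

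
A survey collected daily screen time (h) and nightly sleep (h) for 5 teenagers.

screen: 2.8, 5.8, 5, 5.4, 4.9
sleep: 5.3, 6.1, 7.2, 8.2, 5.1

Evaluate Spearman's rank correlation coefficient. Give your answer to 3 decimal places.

0.600

Rank screen: 1, 5, 3, 4, 2
Rank sleep: 2, 3, 4, 5, 1
d = rank(screen) − rank(sleep): -1, 2, -1, -1, 1; Σd² = 8
ρ = 1 − 6Σd² / [n(n²−1)] = 1 − 6×8 / (5×24) = 1 − 48/120 ≈ 0.600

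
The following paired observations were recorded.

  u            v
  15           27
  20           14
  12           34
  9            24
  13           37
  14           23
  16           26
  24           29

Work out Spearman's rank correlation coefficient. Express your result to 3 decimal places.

-0.214

Rank u: 5, 7, 2, 1, 3, 4, 6, 8
Rank v: 5, 1, 7, 3, 8, 2, 4, 6
d = rank(u) − rank(v): 0, 6, -5, -2, -5, 2, 2, 2; Σd² = 102
ρ = 1 − 6Σd² / [n(n²−1)] = 1 − 6×102 / (8×63) = 1 − 612/504 ≈ -0.214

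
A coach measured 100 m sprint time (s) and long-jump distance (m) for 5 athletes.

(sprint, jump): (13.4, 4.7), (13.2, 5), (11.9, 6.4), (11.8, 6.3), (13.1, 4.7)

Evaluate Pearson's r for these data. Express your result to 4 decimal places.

-0.9799

n = 5, Σx = 63.4, Σy = 27.1, Σx² = 806.26, Σy² = 149.83, Σxy = 341.05
nΣxy − ΣxΣy = 1705.25 − 1718.14 = -12.89
nΣx² − (Σx)² = 4031.3 − 4019.56 = 11.74; nΣy² − (Σy)² = 749.15 − 734.41 = 14.74
r = -12.89 / √(11.74 × 14.74) = -12.89 / 13.1548 ≈ -0.9799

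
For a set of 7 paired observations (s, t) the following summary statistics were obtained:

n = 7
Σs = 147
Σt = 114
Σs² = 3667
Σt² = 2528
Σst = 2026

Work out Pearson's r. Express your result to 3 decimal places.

r = (nΣst − ΣsΣt) / √[(nΣs² − (Σs)²)(nΣt² − (Σt)²)]
Numerator: 7×2026 − 147×114 = -2576
Denominator: √[(25669 − 21609)(17696 − 12996)] = √[4060 × 4700] = 4368.2949
r = -2576 / 4368.2949 ≈ -0.590

-0.590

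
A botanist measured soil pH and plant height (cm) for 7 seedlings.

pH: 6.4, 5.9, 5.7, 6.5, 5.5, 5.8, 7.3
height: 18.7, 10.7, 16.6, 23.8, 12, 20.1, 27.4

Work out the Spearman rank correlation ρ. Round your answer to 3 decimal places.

Rank pH: 5, 4, 2, 6, 1, 3, 7
Rank height: 4, 1, 3, 6, 2, 5, 7
d = rank(pH) − rank(height): 1, 3, -1, 0, -1, -2, 0; Σd² = 16
ρ = 1 − 6Σd² / [n(n²−1)] = 1 − 6×16 / (7×48) = 1 − 96/336 ≈ 0.714

0.714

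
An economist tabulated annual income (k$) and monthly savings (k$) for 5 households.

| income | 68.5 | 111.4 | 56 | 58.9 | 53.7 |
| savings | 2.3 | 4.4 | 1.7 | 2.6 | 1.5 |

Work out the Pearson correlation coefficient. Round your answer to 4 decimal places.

n = 5, Σx = 348.5, Σy = 12.5, Σx² = 26591.11, Σy² = 36.55, Σxy = 976.6
nΣxy − ΣxΣy = 4883 − 4356.25 = 526.75
nΣx² − (Σx)² = 132955.55 − 121452.25 = 11503.3; nΣy² − (Σy)² = 182.75 − 156.25 = 26.5
r = 526.75 / √(11503.3 × 26.5) = 526.75 / 552.1209 ≈ 0.9540

0.9540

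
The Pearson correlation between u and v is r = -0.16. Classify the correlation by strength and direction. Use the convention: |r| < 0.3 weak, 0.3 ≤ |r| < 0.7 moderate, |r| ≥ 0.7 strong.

weak negative

r = -0.16 < 0 so the relationship is negative.
|r| = 0.16, which falls in the weak range.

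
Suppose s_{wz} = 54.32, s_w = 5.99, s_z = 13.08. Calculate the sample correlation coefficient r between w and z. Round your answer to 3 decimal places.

r = Cov(w,z) / (s_w · s_z) = 54.32 / (5.99 × 13.08)
  = 54.32 / 78.3492 ≈ 0.693

0.693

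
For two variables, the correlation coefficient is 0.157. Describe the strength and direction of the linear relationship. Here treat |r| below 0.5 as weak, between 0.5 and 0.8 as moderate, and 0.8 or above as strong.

r = 0.157 > 0 so the relationship is positive.
|r| = 0.157, which falls in the weak range.

weak positive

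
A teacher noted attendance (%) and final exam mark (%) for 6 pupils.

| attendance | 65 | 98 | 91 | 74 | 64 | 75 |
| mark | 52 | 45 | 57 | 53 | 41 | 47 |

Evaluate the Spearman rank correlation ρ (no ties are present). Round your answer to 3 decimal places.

0.257

Rank attendance: 2, 6, 5, 3, 1, 4
Rank mark: 4, 2, 6, 5, 1, 3
d = rank(attendance) − rank(mark): -2, 4, -1, -2, 0, 1; Σd² = 26
ρ = 1 − 6Σd² / [n(n²−1)] = 1 − 6×26 / (6×35) = 1 − 156/210 ≈ 0.257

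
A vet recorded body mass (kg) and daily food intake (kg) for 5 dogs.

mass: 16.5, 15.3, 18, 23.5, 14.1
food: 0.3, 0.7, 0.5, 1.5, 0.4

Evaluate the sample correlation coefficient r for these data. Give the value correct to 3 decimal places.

n = 5, Σx = 87.4, Σy = 3.4, Σx² = 1581.4, Σy² = 3.24, Σxy = 65.55
nΣxy − ΣxΣy = 327.75 − 297.16 = 30.59
nΣx² − (Σx)² = 7907 − 7638.76 = 268.24; nΣy² − (Σy)² = 16.2 − 11.56 = 4.64
r = 30.59 / √(268.24 × 4.64) = 30.59 / 35.2794 ≈ 0.867

0.867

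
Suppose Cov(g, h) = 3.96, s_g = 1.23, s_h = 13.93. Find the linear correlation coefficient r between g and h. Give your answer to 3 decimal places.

0.231

r = Cov(g,h) / (s_g · s_h) = 3.96 / (1.23 × 13.93)
  = 3.96 / 17.1339 ≈ 0.231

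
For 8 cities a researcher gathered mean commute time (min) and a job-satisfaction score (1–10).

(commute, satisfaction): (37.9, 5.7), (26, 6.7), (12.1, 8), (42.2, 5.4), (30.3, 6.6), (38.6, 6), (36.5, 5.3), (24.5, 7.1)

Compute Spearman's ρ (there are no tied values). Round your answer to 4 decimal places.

Rank commute: 6, 3, 1, 8, 4, 7, 5, 2
Rank satisfaction: 3, 6, 8, 2, 5, 4, 1, 7
d = rank(commute) − rank(satisfaction): 3, -3, -7, 6, -1, 3, 4, -5; Σd² = 154
ρ = 1 − 6Σd² / [n(n²−1)] = 1 − 6×154 / (8×63) = 1 − 924/504 ≈ -0.8333

-0.8333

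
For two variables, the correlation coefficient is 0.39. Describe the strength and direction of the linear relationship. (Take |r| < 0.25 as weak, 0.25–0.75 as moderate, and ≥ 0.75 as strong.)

moderate positive

r = 0.39 > 0 so the relationship is positive.
|r| = 0.39, which falls in the moderate range.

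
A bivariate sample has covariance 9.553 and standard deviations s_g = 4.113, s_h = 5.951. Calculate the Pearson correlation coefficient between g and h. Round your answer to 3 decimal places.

0.390

r = Cov(g,h) / (s_g · s_h) = 9.553 / (4.113 × 5.951)
  = 9.553 / 24.4765 ≈ 0.390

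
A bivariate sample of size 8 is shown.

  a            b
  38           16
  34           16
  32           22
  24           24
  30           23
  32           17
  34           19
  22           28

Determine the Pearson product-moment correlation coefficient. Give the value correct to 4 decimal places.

n = 8, Σa = 246, Σb = 165, Σa² = 7764, Σb² = 3535, Σab = 4928
nΣab − ΣaΣb = 39424 − 40590 = -1166
nΣa² − (Σa)² = 62112 − 60516 = 1596; nΣb² − (Σb)² = 28280 − 27225 = 1055
r = -1166 / √(1596 × 1055) = -1166 / 1297.6055 ≈ -0.8986

-0.8986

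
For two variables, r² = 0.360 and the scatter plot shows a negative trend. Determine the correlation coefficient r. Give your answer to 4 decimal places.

|r| = √0.360 = 0.6000
The association is negative, so r = −0.6000.

-0.6000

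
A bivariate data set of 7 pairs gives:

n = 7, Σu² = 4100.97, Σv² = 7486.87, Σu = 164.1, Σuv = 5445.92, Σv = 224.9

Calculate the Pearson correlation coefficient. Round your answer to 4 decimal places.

r = (nΣuv − ΣuΣv) / √[(nΣu² − (Σu)²)(nΣv² − (Σv)²)]
Numerator: 7×5445.92 − 164.1×224.9 = 1215.35
Denominator: √[(28706.79 − 26928.81)(52408.09 − 50580.01)] = √[1777.98 × 1828.08] = 1802.8560
r = 1215.35 / 1802.8560 ≈ 0.6741

0.6741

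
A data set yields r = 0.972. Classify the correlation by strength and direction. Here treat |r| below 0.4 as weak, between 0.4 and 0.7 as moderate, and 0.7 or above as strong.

strong positive

r = 0.972 > 0 so the relationship is positive.
|r| = 0.972, which falls in the strong range.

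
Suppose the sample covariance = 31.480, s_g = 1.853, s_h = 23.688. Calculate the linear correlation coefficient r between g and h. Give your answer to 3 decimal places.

0.717

r = Cov(g,h) / (s_g · s_h) = 31.480 / (1.853 × 23.688)
  = 31.480 / 43.8939 ≈ 0.717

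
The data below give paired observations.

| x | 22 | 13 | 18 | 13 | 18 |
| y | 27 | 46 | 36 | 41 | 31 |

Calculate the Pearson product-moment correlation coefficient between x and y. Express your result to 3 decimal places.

n = 5, Σx = 84, Σy = 181, Σx² = 1470, Σy² = 6783, Σxy = 2931
nΣxy − ΣxΣy = 14655 − 15204 = -549
nΣx² − (Σx)² = 7350 − 7056 = 294; nΣy² − (Σy)² = 33915 − 32761 = 1154
r = -549 / √(294 × 1154) = -549 / 582.4740 ≈ -0.943

-0.943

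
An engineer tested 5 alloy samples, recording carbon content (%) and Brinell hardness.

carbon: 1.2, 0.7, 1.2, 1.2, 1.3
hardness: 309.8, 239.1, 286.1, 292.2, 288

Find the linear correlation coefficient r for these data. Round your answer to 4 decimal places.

0.8948

n = 5, Σx = 5.6, Σy = 1415.2, Σx² = 6.5, Σy² = 403322.9, Σxy = 1607.49
nΣxy − ΣxΣy = 8037.45 − 7925.12 = 112.33
nΣx² − (Σx)² = 32.5 − 31.36 = 1.14; nΣy² − (Σy)² = 2016614.5 − 2002791.04 = 13823.46
r = 112.33 / √(1.14 × 13823.46) = 112.33 / 125.5338 ≈ 0.8948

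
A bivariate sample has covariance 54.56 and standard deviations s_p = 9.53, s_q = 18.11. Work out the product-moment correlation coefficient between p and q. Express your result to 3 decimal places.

0.316

r = Cov(p,q) / (s_p · s_q) = 54.56 / (9.53 × 18.11)
  = 54.56 / 172.5883 ≈ 0.316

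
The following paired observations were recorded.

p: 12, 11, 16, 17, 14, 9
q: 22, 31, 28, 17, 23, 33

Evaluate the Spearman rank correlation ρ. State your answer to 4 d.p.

Rank p: 3, 2, 5, 6, 4, 1
Rank q: 2, 5, 4, 1, 3, 6
d = rank(p) − rank(q): 1, -3, 1, 5, 1, -5; Σd² = 62
ρ = 1 − 6Σd² / [n(n²−1)] = 1 − 6×62 / (6×35) = 1 − 372/210 ≈ -0.7714

-0.7714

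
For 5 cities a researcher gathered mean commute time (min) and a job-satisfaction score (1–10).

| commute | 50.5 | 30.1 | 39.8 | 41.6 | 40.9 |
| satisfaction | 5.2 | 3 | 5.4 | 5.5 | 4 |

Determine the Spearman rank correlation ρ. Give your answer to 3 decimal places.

Rank commute: 5, 1, 2, 4, 3
Rank satisfaction: 3, 1, 4, 5, 2
d = rank(commute) − rank(satisfaction): 2, 0, -2, -1, 1; Σd² = 10
ρ = 1 − 6Σd² / [n(n²−1)] = 1 − 6×10 / (5×24) = 1 − 60/120 ≈ 0.500

0.500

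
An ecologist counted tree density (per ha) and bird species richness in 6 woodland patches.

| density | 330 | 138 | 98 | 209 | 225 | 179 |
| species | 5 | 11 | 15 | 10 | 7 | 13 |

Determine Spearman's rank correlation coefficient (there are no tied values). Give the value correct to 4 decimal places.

Rank density: 6, 2, 1, 4, 5, 3
Rank species: 1, 4, 6, 3, 2, 5
d = rank(density) − rank(species): 5, -2, -5, 1, 3, -2; Σd² = 68
ρ = 1 − 6Σd² / [n(n²−1)] = 1 − 6×68 / (6×35) = 1 − 408/210 ≈ -0.9429

-0.9429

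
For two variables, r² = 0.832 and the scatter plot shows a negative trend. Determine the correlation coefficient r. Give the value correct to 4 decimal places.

|r| = √0.832 = 0.9121
The association is negative, so r = −0.9121.

-0.9121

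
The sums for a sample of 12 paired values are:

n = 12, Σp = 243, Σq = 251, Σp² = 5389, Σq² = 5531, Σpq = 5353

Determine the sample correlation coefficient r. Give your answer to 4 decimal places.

r = (nΣpq − ΣpΣq) / √[(nΣp² − (Σp)²)(nΣq² − (Σq)²)]
Numerator: 12×5353 − 243×251 = 3243
Denominator: √[(64668 − 59049)(66372 − 63001)] = √[5619 × 3371] = 4352.2005
r = 3243 / 4352.2005 ≈ 0.7451

0.7451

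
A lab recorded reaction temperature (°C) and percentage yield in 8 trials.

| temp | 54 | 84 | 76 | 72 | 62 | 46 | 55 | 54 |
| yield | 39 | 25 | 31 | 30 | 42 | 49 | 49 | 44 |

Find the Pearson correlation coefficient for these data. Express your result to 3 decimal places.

-0.934

n = 8, Σx = 503, Σy = 309, Σx² = 32833, Σy² = 12509, Σxy = 18651
nΣxy − ΣxΣy = 149208 − 155427 = -6219
nΣx² − (Σx)² = 262664 − 253009 = 9655; nΣy² − (Σy)² = 100072 − 95481 = 4591
r = -6219 / √(9655 × 4591) = -6219 / 6657.7853 ≈ -0.934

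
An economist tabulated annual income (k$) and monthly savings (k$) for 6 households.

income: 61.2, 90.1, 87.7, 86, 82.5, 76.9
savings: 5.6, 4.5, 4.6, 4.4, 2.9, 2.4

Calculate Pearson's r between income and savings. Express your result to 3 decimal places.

-0.255

n = 6, Σx = 484.4, Σy = 24.4, Σx² = 39670.6, Σy² = 106.3, Σxy = 1953.8
nΣxy − ΣxΣy = 11722.8 − 11819.36 = -96.56
nΣx² − (Σx)² = 238023.6 − 234643.36 = 3380.24; nΣy² − (Σy)² = 637.8 − 595.36 = 42.44
r = -96.56 / √(3380.24 × 42.44) = -96.56 / 378.7577 ≈ -0.255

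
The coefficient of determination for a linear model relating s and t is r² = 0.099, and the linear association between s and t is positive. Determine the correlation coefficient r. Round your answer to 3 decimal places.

0.315

|r| = √0.099 = 0.315
The association is positive, so r = 0.315.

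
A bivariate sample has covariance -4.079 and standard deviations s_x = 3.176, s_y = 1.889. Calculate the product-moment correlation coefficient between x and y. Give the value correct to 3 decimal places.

-0.680

r = Cov(x,y) / (s_x · s_y) = -4.079 / (3.176 × 1.889)
  = -4.079 / 5.9995 ≈ -0.680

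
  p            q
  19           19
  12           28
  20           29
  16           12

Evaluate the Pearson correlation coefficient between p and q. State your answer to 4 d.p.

n = 4, Σp = 67, Σq = 88, Σp² = 1161, Σq² = 2130, Σpq = 1469
nΣpq − ΣpΣq = 5876 − 5896 = -20
nΣp² − (Σp)² = 4644 − 4489 = 155; nΣq² − (Σq)² = 8520 − 7744 = 776
r = -20 / √(155 × 776) = -20 / 346.8141 ≈ -0.0577

-0.0577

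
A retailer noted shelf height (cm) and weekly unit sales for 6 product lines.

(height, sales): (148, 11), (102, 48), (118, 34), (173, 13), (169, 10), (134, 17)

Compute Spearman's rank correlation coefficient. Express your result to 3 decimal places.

Rank height: 4, 1, 2, 6, 5, 3
Rank sales: 2, 6, 5, 3, 1, 4
d = rank(height) − rank(sales): 2, -5, -3, 3, 4, -1; Σd² = 64
ρ = 1 − 6Σd² / [n(n²−1)] = 1 − 6×64 / (6×35) = 1 − 384/210 ≈ -0.829

-0.829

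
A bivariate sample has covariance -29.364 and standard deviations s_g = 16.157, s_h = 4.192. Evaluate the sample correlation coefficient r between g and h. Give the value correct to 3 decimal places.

-0.434

r = Cov(g,h) / (s_g · s_h) = -29.364 / (16.157 × 4.192)
  = -29.364 / 67.7301 ≈ -0.434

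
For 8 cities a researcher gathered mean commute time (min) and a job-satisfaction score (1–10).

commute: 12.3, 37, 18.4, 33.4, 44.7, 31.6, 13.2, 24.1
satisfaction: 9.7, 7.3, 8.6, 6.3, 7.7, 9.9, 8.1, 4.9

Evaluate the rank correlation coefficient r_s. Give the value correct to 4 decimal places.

-0.4286

Rank commute: 1, 7, 3, 6, 8, 5, 2, 4
Rank satisfaction: 7, 3, 6, 2, 4, 8, 5, 1
d = rank(commute) − rank(satisfaction): -6, 4, -3, 4, 4, -3, -3, 3; Σd² = 120
ρ = 1 − 6Σd² / [n(n²−1)] = 1 − 6×120 / (8×63) = 1 − 720/504 ≈ -0.4286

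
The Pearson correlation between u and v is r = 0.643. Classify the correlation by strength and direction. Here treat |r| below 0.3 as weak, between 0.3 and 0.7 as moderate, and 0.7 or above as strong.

r = 0.643 > 0 so the relationship is positive.
|r| = 0.643, which falls in the moderate range.

moderate positive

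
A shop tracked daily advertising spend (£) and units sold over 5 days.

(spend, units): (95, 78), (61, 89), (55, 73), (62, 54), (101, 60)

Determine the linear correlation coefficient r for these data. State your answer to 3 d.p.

-0.180

n = 5, Σx = 374, Σy = 354, Σx² = 29816, Σy² = 25850, Σxy = 26262
nΣxy − ΣxΣy = 131310 − 132396 = -1086
nΣx² − (Σx)² = 149080 − 139876 = 9204; nΣy² − (Σy)² = 129250 − 125316 = 3934
r = -1086 / √(9204 × 3934) = -1086 / 6017.3529 ≈ -0.180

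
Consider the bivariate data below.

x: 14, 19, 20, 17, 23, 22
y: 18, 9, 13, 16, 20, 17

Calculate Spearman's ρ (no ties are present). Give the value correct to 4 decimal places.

Rank x: 1, 3, 4, 2, 6, 5
Rank y: 5, 1, 2, 3, 6, 4
d = rank(x) − rank(y): -4, 2, 2, -1, 0, 1; Σd² = 26
ρ = 1 − 6Σd² / [n(n²−1)] = 1 − 6×26 / (6×35) = 1 − 156/210 ≈ 0.2571

0.2571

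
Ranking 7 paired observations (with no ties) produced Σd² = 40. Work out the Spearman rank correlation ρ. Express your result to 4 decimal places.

0.2857

ρ = 1 − 6Σd² / [n(n²−1)] = 1 − 6×40 / (7×48)
  = 1 − 240/336 = 1 − 0.71429 ≈ 0.2857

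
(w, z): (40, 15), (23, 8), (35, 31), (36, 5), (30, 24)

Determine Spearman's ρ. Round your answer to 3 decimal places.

-0.100

Rank w: 5, 1, 3, 4, 2
Rank z: 3, 2, 5, 1, 4
d = rank(w) − rank(z): 2, -1, -2, 3, -2; Σd² = 22
ρ = 1 − 6Σd² / [n(n²−1)] = 1 − 6×22 / (5×24) = 1 − 132/120 ≈ -0.100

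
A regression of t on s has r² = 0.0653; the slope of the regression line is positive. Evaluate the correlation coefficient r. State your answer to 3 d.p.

|r| = √0.0653 = 0.256
The association is positive, so r = 0.256.

0.256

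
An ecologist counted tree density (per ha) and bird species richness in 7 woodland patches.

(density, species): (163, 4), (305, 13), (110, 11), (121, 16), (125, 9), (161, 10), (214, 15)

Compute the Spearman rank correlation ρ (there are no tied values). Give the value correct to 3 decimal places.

0.000

Rank density: 5, 7, 1, 2, 3, 4, 6
Rank species: 1, 5, 4, 7, 2, 3, 6
d = rank(density) − rank(species): 4, 2, -3, -5, 1, 1, 0; Σd² = 56
ρ = 1 − 6Σd² / [n(n²−1)] = 1 − 6×56 / (7×48) = 1 − 336/336 ≈ 0.000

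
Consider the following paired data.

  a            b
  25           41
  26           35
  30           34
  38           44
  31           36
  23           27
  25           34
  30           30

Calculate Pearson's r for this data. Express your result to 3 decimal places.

n = 8, Σa = 228, Σb = 281, Σa² = 6660, Σb² = 10079, Σab = 8114
nΣab − ΣaΣb = 64912 − 64068 = 844
nΣa² − (Σa)² = 53280 − 51984 = 1296; nΣb² − (Σb)² = 80632 − 78961 = 1671
r = 844 / √(1296 × 1671) = 844 / 1471.6032 ≈ 0.574

0.574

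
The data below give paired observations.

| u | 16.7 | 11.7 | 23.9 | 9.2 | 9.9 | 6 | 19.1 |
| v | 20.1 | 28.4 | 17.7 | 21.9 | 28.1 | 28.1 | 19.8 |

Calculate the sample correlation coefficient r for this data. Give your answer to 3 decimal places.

-0.827

n = 7, Σu = 96.5, Σv = 164.1, Σu² = 1570.45, Σv² = 3974.73, Σuv = 2117.43
nΣuv − ΣuΣv = 14822.01 − 15835.65 = -1013.64
nΣu² − (Σu)² = 10993.15 − 9312.25 = 1680.9; nΣv² − (Σv)² = 27823.11 − 26928.81 = 894.3
r = -1013.64 / √(1680.9 × 894.3) = -1013.64 / 1226.0623 ≈ -0.827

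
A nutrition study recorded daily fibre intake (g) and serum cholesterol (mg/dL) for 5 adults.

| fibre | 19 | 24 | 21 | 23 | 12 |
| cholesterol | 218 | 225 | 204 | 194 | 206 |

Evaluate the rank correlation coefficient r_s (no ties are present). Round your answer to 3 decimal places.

0.100

Rank fibre: 2, 5, 3, 4, 1
Rank cholesterol: 4, 5, 2, 1, 3
d = rank(fibre) − rank(cholesterol): -2, 0, 1, 3, -2; Σd² = 18
ρ = 1 − 6Σd² / [n(n²−1)] = 1 − 6×18 / (5×24) = 1 − 108/120 ≈ 0.100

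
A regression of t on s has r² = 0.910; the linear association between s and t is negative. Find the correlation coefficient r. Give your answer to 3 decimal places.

|r| = √0.910 = 0.954
The association is negative, so r = −0.954.

-0.954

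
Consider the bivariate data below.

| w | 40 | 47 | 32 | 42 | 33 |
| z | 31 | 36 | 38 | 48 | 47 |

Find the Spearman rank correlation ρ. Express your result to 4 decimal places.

-0.1000

Rank w: 3, 5, 1, 4, 2
Rank z: 1, 2, 3, 5, 4
d = rank(w) − rank(z): 2, 3, -2, -1, -2; Σd² = 22
ρ = 1 − 6Σd² / [n(n²−1)] = 1 − 6×22 / (5×24) = 1 − 132/120 ≈ -0.1000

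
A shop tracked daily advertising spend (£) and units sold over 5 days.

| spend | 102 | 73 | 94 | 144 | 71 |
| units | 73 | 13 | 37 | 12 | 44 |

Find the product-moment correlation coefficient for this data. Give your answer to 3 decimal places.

-0.202

n = 5, Σx = 484, Σy = 179, Σx² = 50346, Σy² = 8947, Σxy = 16725
nΣxy − ΣxΣy = 83625 − 86636 = -3011
nΣx² − (Σx)² = 251730 − 234256 = 17474; nΣy² − (Σy)² = 44735 − 32041 = 12694
r = -3011 / √(17474 × 12694) = -3011 / 14893.4535 ≈ -0.202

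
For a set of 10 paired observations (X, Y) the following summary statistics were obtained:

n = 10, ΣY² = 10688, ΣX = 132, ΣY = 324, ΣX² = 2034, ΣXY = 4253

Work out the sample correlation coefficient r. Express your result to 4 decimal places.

r = (nΣXY − ΣXΣY) / √[(nΣX² − (ΣX)²)(nΣY² − (ΣY)²)]
Numerator: 10×4253 − 132×324 = -238
Denominator: √[(20340 − 17424)(106880 − 104976)] = √[2916 × 1904] = 2356.2818
r = -238 / 2356.2818 ≈ -0.1010

-0.1010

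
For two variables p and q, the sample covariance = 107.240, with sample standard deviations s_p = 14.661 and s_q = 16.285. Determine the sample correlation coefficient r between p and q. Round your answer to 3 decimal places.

r = Cov(p,q) / (s_p · s_q) = 107.240 / (14.661 × 16.285)
  = 107.240 / 238.7544 ≈ 0.449

0.449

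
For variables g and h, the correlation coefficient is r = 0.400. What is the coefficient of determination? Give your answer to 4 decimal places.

0.1600

r² = (0.400)² = 0.1600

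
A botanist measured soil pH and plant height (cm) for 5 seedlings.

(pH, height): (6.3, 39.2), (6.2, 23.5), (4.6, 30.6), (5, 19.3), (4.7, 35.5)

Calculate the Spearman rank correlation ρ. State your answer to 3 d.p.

0.200

Rank pH: 5, 4, 1, 3, 2
Rank height: 5, 2, 3, 1, 4
d = rank(pH) − rank(height): 0, 2, -2, 2, -2; Σd² = 16
ρ = 1 − 6Σd² / [n(n²−1)] = 1 − 6×16 / (5×24) = 1 − 96/120 ≈ 0.200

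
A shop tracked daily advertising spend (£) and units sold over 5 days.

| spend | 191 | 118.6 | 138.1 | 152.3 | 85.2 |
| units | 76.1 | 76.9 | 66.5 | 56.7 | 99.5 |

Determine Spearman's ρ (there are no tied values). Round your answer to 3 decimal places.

-0.700

Rank spend: 5, 2, 3, 4, 1
Rank units: 3, 4, 2, 1, 5
d = rank(spend) − rank(units): 2, -2, 1, 3, -4; Σd² = 34
ρ = 1 − 6Σd² / [n(n²−1)] = 1 − 6×34 / (5×24) = 1 − 204/120 ≈ -0.700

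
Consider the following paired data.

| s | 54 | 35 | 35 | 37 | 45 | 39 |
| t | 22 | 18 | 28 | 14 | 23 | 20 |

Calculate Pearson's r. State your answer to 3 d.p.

n = 6, Σs = 245, Σt = 125, Σs² = 10281, Σt² = 2717, Σst = 5131
nΣst − ΣsΣt = 30786 − 30625 = 161
nΣs² − (Σs)² = 61686 − 60025 = 1661; nΣt² − (Σt)² = 16302 − 15625 = 677
r = 161 / √(1661 × 677) = 161 / 1060.4230 ≈ 0.152

0.152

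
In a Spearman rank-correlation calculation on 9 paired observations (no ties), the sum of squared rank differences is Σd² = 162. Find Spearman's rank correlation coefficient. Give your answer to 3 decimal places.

ρ = 1 − 6Σd² / [n(n²−1)] = 1 − 6×162 / (9×80)
  = 1 − 972/720 = 1 − 1.3500 ≈ -0.350

-0.350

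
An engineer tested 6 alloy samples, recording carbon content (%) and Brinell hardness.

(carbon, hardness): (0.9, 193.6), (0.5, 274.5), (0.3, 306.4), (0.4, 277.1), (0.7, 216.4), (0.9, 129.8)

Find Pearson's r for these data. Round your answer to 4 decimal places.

n = 6, Σx = 3.7, Σy = 1397.8, Σx² = 2.61, Σy² = 347173.58, Σxy = 782.55
nΣxy − ΣxΣy = 4695.3 − 5171.86 = -476.56
nΣx² − (Σx)² = 15.66 − 13.69 = 1.97; nΣy² − (Σy)² = 2083041.48 − 1953844.84 = 129196.64
r = -476.56 / √(1.97 × 129196.64) = -476.56 / 504.4972 ≈ -0.9446

-0.9446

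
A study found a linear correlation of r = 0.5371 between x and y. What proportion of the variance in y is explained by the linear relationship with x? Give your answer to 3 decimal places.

0.288

r² = (0.5371)² = 0.288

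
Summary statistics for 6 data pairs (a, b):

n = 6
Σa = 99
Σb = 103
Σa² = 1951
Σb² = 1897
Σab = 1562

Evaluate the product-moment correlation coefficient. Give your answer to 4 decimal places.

-0.6799

r = (nΣab − ΣaΣb) / √[(nΣa² − (Σa)²)(nΣb² − (Σb)²)]
Numerator: 6×1562 − 99×103 = -825
Denominator: √[(11706 − 9801)(11382 − 10609)] = √[1905 × 773] = 1213.4929
r = -825 / 1213.4929 ≈ -0.6799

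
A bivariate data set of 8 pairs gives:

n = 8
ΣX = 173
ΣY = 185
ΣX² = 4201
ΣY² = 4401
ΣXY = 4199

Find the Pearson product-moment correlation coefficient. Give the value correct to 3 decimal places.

0.835

r = (nΣXY − ΣXΣY) / √[(nΣX² − (ΣX)²)(nΣY² − (ΣY)²)]
Numerator: 8×4199 − 173×185 = 1587
Denominator: √[(33608 − 29929)(35208 − 34225)] = √[3679 × 983] = 1901.6985
r = 1587 / 1901.6985 ≈ 0.835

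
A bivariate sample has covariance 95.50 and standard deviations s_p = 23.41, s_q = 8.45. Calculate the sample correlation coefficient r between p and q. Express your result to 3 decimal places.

0.483

r = Cov(p,q) / (s_p · s_q) = 95.50 / (23.41 × 8.45)
  = 95.50 / 197.8145 ≈ 0.483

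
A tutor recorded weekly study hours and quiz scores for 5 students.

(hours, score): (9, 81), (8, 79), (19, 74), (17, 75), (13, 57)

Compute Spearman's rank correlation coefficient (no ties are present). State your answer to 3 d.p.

-0.600

Rank hours: 2, 1, 5, 4, 3
Rank score: 5, 4, 2, 3, 1
d = rank(hours) − rank(score): -3, -3, 3, 1, 2; Σd² = 32
ρ = 1 − 6Σd² / [n(n²−1)] = 1 − 6×32 / (5×24) = 1 − 192/120 ≈ -0.600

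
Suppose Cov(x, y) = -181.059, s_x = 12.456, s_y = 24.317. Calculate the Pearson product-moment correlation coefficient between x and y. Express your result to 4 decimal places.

-0.5978

r = Cov(x,y) / (s_x · s_y) = -181.059 / (12.456 × 24.317)
  = -181.059 / 302.8926 ≈ -0.5978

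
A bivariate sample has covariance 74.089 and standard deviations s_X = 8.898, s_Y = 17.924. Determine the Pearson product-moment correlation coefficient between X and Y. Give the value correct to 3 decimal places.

r = Cov(X,Y) / (s_X · s_Y) = 74.089 / (8.898 × 17.924)
  = 74.089 / 159.4878 ≈ 0.465

0.465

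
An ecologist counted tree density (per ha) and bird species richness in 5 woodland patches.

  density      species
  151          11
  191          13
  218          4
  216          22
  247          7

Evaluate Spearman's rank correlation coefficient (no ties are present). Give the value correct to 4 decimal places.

-0.5000

Rank density: 1, 2, 4, 3, 5
Rank species: 3, 4, 1, 5, 2
d = rank(density) − rank(species): -2, -2, 3, -2, 3; Σd² = 30
ρ = 1 − 6Σd² / [n(n²−1)] = 1 − 6×30 / (5×24) = 1 − 180/120 ≈ -0.5000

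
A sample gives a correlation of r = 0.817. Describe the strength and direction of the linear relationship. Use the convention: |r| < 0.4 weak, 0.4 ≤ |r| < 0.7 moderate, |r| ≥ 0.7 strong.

strong positive

r = 0.817 > 0 so the relationship is positive.
|r| = 0.817, which falls in the strong range.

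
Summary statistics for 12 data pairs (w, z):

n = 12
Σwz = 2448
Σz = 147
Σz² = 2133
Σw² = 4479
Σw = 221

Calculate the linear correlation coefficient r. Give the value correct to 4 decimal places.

-0.7033

r = (nΣwz − ΣwΣz) / √[(nΣw² − (Σw)²)(nΣz² − (Σz)²)]
Numerator: 12×2448 − 221×147 = -3111
Denominator: √[(53748 − 48841)(25596 − 21609)] = √[4907 × 3987] = 4423.1447
r = -3111 / 4423.1447 ≈ -0.7033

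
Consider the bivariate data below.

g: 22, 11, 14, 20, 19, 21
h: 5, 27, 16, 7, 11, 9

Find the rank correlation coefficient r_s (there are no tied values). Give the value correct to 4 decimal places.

-0.9429

Rank g: 6, 1, 2, 4, 3, 5
Rank h: 1, 6, 5, 2, 4, 3
d = rank(g) − rank(h): 5, -5, -3, 2, -1, 2; Σd² = 68
ρ = 1 − 6Σd² / [n(n²−1)] = 1 − 6×68 / (6×35) = 1 − 408/210 ≈ -0.9429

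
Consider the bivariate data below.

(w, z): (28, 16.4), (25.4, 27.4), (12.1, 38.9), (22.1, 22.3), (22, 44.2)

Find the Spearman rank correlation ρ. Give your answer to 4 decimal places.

-0.8000

Rank w: 5, 4, 1, 3, 2
Rank z: 1, 3, 4, 2, 5
d = rank(w) − rank(z): 4, 1, -3, 1, -3; Σd² = 36
ρ = 1 − 6Σd² / [n(n²−1)] = 1 − 6×36 / (5×24) = 1 − 216/120 ≈ -0.8000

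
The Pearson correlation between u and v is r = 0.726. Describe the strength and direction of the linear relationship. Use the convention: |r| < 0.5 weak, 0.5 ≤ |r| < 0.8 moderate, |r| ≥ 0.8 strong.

r = 0.726 > 0 so the relationship is positive.
|r| = 0.726, which falls in the moderate range.

moderate positive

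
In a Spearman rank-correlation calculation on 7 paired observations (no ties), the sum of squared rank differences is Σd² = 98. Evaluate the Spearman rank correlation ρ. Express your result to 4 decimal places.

ρ = 1 − 6Σd² / [n(n²−1)] = 1 − 6×98 / (7×48)
  = 1 − 588/336 = 1 − 1.75000 ≈ -0.7500

-0.7500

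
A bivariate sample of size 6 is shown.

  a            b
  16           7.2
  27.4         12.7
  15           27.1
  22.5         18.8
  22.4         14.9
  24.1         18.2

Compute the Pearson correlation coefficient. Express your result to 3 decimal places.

-0.217

n = 6, Σa = 127.4, Σb = 98.9, Σa² = 2820.58, Σb² = 1854.23, Σab = 2065.06
nΣab − ΣaΣb = 12390.36 − 12599.86 = -209.5
nΣa² − (Σa)² = 16923.48 − 16230.76 = 692.72; nΣb² − (Σb)² = 11125.38 − 9781.21 = 1344.17
r = -209.5 / √(692.72 × 1344.17) = -209.5 / 964.9526 ≈ -0.217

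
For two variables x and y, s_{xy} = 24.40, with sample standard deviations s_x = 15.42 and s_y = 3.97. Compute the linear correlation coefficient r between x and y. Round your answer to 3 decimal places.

0.399

r = Cov(x,y) / (s_x · s_y) = 24.40 / (15.42 × 3.97)
  = 24.40 / 61.2174 ≈ 0.399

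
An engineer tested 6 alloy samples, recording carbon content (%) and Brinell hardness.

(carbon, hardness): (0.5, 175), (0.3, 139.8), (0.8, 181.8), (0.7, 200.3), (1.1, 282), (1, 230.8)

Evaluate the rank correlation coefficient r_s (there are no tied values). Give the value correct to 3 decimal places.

0.943

Rank carbon: 2, 1, 4, 3, 6, 5
Rank hardness: 2, 1, 3, 4, 6, 5
d = rank(carbon) − rank(hardness): 0, 0, 1, -1, 0, 0; Σd² = 2
ρ = 1 − 6Σd² / [n(n²−1)] = 1 − 6×2 / (6×35) = 1 − 12/210 ≈ 0.943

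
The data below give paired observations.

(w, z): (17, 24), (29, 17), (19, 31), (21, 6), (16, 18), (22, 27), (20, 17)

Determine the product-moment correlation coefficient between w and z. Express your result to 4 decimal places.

n = 7, Σw = 144, Σz = 140, Σw² = 3072, Σz² = 3204, Σwz = 2838
nΣwz − ΣwΣz = 19866 − 20160 = -294
nΣw² − (Σw)² = 21504 − 20736 = 768; nΣz² − (Σz)² = 22428 − 19600 = 2828
r = -294 / √(768 × 2828) = -294 / 1473.7381 ≈ -0.1995

-0.1995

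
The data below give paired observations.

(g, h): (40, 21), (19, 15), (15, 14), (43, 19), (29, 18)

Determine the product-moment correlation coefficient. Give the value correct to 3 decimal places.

0.937

n = 5, Σg = 146, Σh = 87, Σg² = 4876, Σh² = 1547, Σgh = 2674
nΣgh − ΣgΣh = 13370 − 12702 = 668
nΣg² − (Σg)² = 24380 − 21316 = 3064; nΣh² − (Σh)² = 7735 − 7569 = 166
r = 668 / √(3064 × 166) = 668 / 713.1788 ≈ 0.937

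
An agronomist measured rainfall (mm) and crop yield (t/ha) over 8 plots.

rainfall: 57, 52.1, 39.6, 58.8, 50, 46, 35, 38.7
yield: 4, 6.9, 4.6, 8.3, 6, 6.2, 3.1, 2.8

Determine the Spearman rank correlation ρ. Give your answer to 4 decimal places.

0.7143

Rank rainfall: 7, 6, 3, 8, 5, 4, 1, 2
Rank yield: 3, 7, 4, 8, 5, 6, 2, 1
d = rank(rainfall) − rank(yield): 4, -1, -1, 0, 0, -2, -1, 1; Σd² = 24
ρ = 1 − 6Σd² / [n(n²−1)] = 1 − 6×24 / (8×63) = 1 − 144/504 ≈ 0.7143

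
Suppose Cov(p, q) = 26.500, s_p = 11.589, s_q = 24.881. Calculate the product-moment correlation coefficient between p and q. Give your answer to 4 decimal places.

0.0919

r = Cov(p,q) / (s_p · s_q) = 26.500 / (11.589 × 24.881)
  = 26.500 / 288.3459 ≈ 0.0919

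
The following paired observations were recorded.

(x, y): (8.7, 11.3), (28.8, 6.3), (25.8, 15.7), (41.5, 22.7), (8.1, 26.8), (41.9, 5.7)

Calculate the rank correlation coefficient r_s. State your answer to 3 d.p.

-0.600

Rank x: 2, 4, 3, 5, 1, 6
Rank y: 3, 2, 4, 5, 6, 1
d = rank(x) − rank(y): -1, 2, -1, 0, -5, 5; Σd² = 56
ρ = 1 − 6Σd² / [n(n²−1)] = 1 − 6×56 / (6×35) = 1 − 336/210 ≈ -0.600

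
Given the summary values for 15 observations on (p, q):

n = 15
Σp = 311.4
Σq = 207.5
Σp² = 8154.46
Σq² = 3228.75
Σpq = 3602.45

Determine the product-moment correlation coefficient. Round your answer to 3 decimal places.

r = (nΣpq − ΣpΣq) / √[(nΣp² − (Σp)²)(nΣq² − (Σq)²)]
Numerator: 15×3602.45 − 311.4×207.5 = -10578.75
Denominator: √[(122316.9 − 96969.96)(48431.25 − 43056.25)] = √[25346.94 × 5375] = 11672.1807
r = -10578.75 / 11672.1807 ≈ -0.906

-0.906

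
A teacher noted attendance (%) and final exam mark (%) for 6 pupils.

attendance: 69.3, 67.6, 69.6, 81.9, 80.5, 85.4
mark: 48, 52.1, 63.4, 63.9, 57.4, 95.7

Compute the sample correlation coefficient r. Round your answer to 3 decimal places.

0.726

n = 6, Σx = 454.3, Σy = 380.5, Σx² = 34697.43, Σy² = 25574.43, Σxy = 29287.89
nΣxy − ΣxΣy = 175727.34 − 172861.15 = 2866.19
nΣx² − (Σx)² = 208184.58 − 206388.49 = 1796.09; nΣy² − (Σy)² = 153446.58 − 144780.25 = 8666.33
r = 2866.19 / √(1796.09 × 8666.33) = 2866.19 / 3945.3148 ≈ 0.726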